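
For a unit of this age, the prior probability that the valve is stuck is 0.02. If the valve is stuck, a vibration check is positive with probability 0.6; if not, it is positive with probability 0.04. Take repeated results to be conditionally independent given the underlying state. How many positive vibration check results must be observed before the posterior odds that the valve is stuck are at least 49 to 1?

3

Prior odds = 0.02/0.98 = 1/49.
Likelihood ratio of a positive = 0.6/0.04 = 15.
Target odds = 49.
Need (1/49) × 15ⁿ ≥ 49, i.e. 15ⁿ ≥ 2401.
15² = 225 falls short of 2401 but 15³ = 3375 reaches it, so n = 3.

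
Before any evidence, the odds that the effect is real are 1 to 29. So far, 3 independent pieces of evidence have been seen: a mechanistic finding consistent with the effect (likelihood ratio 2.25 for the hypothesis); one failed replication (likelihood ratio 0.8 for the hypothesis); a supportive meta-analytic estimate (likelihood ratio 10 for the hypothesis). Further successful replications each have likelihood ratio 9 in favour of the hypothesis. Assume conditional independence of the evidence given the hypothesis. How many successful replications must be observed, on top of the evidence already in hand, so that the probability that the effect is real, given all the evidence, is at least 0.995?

Prior odds = 1/29.
Combined Bayes factor of the evidence already in hand = 2.25 × 0.8 × 10 = 18.
Odds after that evidence = (1/29) × 18 = 18/29.
Target odds = 0.995/0.005 = 199.
Need 9ⁿ ≥ 199 ÷ (18/29) = 5771/18.
9² = 81 falls short of 5771/18 but 9³ = 729 reaches it, so n = 3.

3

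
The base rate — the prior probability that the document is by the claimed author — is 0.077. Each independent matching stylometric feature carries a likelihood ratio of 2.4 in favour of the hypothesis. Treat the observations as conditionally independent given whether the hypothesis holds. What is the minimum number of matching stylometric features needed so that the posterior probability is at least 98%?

Prior odds: 0.077 ÷ 0.923 = 77/923.
Likelihood ratio per matching stylometric feature = 2.4.
Target odds: 0.98 ÷ 0.02 = 49.
Need (77/923) × 2.4ⁿ ≥ 49, i.e. 2.4ⁿ ≥ 6461/11.
2.4⁷ = 35831808/78125 falls short of 6461/11 but 2.4⁸ = 429981696/390625 reaches it, so n = 8.

8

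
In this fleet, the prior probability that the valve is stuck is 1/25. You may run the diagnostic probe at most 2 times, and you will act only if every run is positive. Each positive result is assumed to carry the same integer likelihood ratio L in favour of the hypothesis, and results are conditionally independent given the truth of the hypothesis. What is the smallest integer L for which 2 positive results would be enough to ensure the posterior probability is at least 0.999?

155

Prior odds = 0.04/0.96 = 1/24.
Target odds = 0.999/0.001 = 999.
Need L² ≥ 999 ÷ (1/24) = 23976.
154² = 23716 < 23976 ≤ 24025 = 155², so L = 155.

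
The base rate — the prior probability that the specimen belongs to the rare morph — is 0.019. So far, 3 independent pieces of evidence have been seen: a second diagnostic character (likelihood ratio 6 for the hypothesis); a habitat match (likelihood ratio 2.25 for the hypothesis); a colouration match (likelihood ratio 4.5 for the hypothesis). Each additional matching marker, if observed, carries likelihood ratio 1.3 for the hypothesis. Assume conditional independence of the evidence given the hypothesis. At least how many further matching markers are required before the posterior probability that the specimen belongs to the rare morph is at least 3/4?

Prior odds = 0.019/0.981 = 19/981.
Combined Bayes factor of the evidence already in hand = 6 × 2.25 × 4.5 = 60.75.
Odds after that evidence = (19/981) × 60.75 = 513/436.
Target odds = 0.75/0.25 = 3.
Need 1.3ⁿ ≥ 3 ÷ (513/436) = 436/171.
1.3³ = 2.197 falls short of 436/171 but 1.3⁴ = 2.8561 reaches it, so n = 4.

4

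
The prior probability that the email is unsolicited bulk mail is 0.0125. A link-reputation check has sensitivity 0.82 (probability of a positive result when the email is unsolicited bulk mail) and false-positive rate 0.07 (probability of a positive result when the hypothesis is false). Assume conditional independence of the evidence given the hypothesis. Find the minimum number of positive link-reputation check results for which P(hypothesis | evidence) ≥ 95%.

Prior odds = 0.0125/0.9875 = 1/79.
Likelihood ratio of a positive result = 0.82/0.07 = 82/7.
Target posterior odds = 0.95/0.05 = 19.
Require (82/7)ⁿ ≥ 19 ÷ (1/79) = 1501.
(82/7)² = 6724/49 falls short of 1501 but (82/7)³ = 551368/343 reaches it, so n = 3.

3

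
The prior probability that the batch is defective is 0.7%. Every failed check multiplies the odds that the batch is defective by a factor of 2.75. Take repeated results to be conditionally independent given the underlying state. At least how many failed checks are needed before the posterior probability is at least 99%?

Prior odds = 0.007/0.993 = 7/993.
Likelihood ratio per failed check = 2.75.
Target odds: 0.99 ÷ 0.01 = 99.
Require 2.75ⁿ ≥ 99 ÷ (7/993) = 98307/7.
2.75⁹ ≈8994.86 falls short of 98307/7 but 2.75¹⁰ ≈24735.9 reaches it, so n = 10.

10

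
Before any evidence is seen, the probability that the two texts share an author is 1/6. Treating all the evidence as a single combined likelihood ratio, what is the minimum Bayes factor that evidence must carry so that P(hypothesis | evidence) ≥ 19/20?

Prior odds = (1/6)/(5/6) = 0.2.
Target odds = 0.95/0.05 = 19.
Required Bayes factor = 19 ÷ 0.2 = 95.

95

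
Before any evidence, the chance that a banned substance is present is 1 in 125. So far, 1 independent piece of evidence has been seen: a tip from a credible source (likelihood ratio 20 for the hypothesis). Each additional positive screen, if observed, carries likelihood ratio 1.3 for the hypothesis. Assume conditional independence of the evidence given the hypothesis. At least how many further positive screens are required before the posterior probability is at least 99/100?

25

Prior odds = 0.008/0.992 = 1/124.
Bayes factor of the evidence already in hand = 20.
Odds after that evidence = (1/124) × 20 = 5/31.
Target odds = 0.99/0.01 = 99.
Need 1.3ⁿ ≥ 99 ÷ (5/31) = 613.8.
1.3²⁴ ≈542.801 falls short of 613.8 but 1.3²⁵ ≈705.641 reaches it, so n = 25.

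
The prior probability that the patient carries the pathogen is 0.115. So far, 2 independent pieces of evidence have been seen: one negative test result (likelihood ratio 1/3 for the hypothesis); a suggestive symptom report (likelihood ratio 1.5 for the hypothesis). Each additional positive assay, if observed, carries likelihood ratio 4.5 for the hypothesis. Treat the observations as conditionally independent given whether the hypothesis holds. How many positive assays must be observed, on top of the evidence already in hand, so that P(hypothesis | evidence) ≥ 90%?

4

Prior odds = 0.115/0.885 = 23/177.
Combined Bayes factor of the evidence already in hand = (1/3) × 1.5 = 0.5.
Odds after that evidence = (23/177) × 0.5 = 23/354.
Target odds = 0.9/0.1 = 9.
Need 4.5ⁿ ≥ 9 ÷ (23/354) = 3186/23.
4.5³ = 91.125 falls short of 3186/23 but 4.5⁴ = 410.0625 reaches it, so n = 4.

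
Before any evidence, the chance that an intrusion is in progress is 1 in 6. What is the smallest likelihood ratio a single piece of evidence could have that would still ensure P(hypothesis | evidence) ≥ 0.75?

15

Prior odds = (1/6)/(5/6) = 0.2.
Target odds = 0.75/0.25 = 3.
Required Bayes factor = 3 ÷ 0.2 = 15.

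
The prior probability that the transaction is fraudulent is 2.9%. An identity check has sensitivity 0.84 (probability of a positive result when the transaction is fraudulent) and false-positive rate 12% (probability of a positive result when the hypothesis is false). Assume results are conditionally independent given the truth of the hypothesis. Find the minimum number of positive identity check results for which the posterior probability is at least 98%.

4

Prior odds: 0.029 ÷ 0.971 = 29/971.
Likelihood ratio of a positive result = 0.84/0.12 = 7.
Target posterior odds = 0.98/0.02 = 49.
Need (29/971) × 7ⁿ ≥ 49, i.e. 7ⁿ ≥ 47579/29.
7³ = 343 falls short of 47579/29 but 7⁴ = 2401 reaches it, so n = 4.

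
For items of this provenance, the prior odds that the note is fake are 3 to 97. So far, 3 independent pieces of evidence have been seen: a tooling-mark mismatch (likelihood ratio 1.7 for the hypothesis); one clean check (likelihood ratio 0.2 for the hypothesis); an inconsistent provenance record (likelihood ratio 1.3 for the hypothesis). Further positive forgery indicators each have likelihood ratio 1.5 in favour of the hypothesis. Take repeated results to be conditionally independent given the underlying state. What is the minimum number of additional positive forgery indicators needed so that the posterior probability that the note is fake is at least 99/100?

Prior odds = 3/97.
Combined Bayes factor of the evidence already in hand = 1.7 × 0.2 × 1.3 = 0.442.
Odds after that evidence = (3/97) × 0.442 = 663/48500.
Target odds = 0.99/0.01 = 99.
Need 1.5ⁿ ≥ 99 ÷ (663/48500) = 1600500/221.
1.5²¹ ≈4987.89 falls short of 1600500/221 but 1.5²² ≈7481.83 reaches it, so n = 22.

22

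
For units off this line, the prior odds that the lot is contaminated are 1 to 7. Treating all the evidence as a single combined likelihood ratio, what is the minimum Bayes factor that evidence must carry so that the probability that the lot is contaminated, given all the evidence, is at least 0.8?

Prior odds = 1/7.
Target odds = 0.8/0.2 = 4.
Required Bayes factor = 4 ÷ (1/7) = 28.

28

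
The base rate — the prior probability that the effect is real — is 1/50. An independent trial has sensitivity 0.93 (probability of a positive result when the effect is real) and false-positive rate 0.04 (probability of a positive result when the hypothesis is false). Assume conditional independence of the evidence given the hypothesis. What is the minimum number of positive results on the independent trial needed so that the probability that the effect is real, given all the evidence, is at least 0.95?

3

Prior odds: 0.02 ÷ 0.98 = 1/49.
Likelihood ratio of a positive result = 0.93/0.04 = 23.25.
Target posterior odds = 0.95/0.05 = 19.
Require 23.25ⁿ ≥ 19 ÷ (1/49) = 931.
23.25² = 540.5625 falls short of 931 but 23.25³ = 804357/64 reaches it, so n = 3.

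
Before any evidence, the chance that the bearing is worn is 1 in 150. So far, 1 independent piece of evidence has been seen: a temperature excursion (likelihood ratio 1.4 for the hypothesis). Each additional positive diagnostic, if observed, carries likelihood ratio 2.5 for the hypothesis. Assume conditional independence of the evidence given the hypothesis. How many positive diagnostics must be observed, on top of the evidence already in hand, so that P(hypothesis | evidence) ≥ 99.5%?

Prior odds = (1/150)/(149/150) = 1/149.
Bayes factor of the evidence already in hand = 1.4.
Odds after that evidence = (1/149) × 1.4 = 7/745.
Target odds = 0.995/0.005 = 199.
Need 2.5ⁿ ≥ 199 ÷ (7/745) = 148255/7.
2.5¹⁰ = 9765625/1024 falls short of 148255/7 but 2.5¹¹ = 48828125/2048 reaches it, so n = 11.

11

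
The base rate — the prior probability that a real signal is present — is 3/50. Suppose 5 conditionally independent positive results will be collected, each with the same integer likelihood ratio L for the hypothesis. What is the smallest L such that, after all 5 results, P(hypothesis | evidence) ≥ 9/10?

3

Prior odds = 0.06/0.94 = 3/47.
Target odds = 0.9/0.1 = 9.
Need L⁵ ≥ 9 ÷ (3/47) = 141.
2⁵ = 32 < 141 ≤ 243 = 3⁵, so L = 3.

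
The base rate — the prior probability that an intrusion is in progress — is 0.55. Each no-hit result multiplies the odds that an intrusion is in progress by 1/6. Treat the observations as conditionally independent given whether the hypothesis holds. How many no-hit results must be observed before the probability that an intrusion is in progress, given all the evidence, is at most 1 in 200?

4

Prior odds = 0.55/0.45 = 11/9.
Likelihood ratio per no-hit result = 1/6.
Target posterior odds = 0.005/0.995 = 1/199.
Need (11/9) × (1/6)ⁿ ≤ 1/199, i.e. (1/6)ⁿ ≤ 9/2189.
(1/6)³ = 1/216 is still above 9/2189 but (1/6)⁴ = 1/1296 is at or below it, so n = 4.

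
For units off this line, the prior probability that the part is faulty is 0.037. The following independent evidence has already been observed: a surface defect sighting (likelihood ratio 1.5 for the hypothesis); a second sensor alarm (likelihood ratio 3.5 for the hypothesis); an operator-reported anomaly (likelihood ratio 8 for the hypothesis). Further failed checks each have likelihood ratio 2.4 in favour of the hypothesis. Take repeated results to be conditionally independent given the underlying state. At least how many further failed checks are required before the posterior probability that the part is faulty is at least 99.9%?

8

Prior odds = 0.037/0.963 = 37/963.
Combined Bayes factor of the evidence already in hand = 1.5 × 3.5 × 8 = 42.
Odds after that evidence = (37/963) × 42 = 518/321.
Target odds = 0.999/0.001 = 999.
Need 2.4ⁿ ≥ 999 ÷ (518/321) = 8667/14.
2.4⁷ = 35831808/78125 falls short of 8667/14 but 2.4⁸ = 429981696/390625 reaches it, so n = 8.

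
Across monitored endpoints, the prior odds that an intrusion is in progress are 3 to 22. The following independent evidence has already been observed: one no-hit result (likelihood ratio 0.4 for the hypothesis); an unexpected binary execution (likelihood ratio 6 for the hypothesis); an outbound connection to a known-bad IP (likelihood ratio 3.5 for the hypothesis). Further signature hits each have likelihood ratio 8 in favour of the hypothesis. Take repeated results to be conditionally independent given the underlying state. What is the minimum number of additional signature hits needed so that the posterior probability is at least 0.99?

3

Prior odds = 3/22.
Combined Bayes factor of the evidence already in hand = 0.4 × 6 × 3.5 = 8.4.
Odds after that evidence = (3/22) × 8.4 = 63/55.
Target odds = 0.99/0.01 = 99.
Need 8ⁿ ≥ 99 ÷ (63/55) = 605/7.
8² = 64 falls short of 605/7 but 8³ = 512 reaches it, so n = 3.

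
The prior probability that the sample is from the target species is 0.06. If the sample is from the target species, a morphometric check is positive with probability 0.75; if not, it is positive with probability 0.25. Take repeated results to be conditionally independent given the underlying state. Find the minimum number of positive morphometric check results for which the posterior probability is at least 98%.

7

Prior odds: 0.06 ÷ 0.94 = 3/47.
Likelihood ratio of a positive = 0.75/0.25 = 3.
Target odds: 0.98 ÷ 0.02 = 49.
Need (3/47) × 3ⁿ ≥ 49, i.e. 3ⁿ ≥ 2303/3.
3⁶ = 729 falls short of 2303/3 but 3⁷ = 2187 reaches it, so n = 7.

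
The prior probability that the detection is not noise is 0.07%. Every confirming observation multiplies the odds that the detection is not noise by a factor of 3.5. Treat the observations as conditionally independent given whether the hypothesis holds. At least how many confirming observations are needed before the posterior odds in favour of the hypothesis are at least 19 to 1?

Prior odds = 0.0007/0.9993 = 7/9993.
Likelihood ratio per confirming observation = 3.5.
Target odds = 19.
Need (7/9993) × 3.5ⁿ ≥ 19, i.e. 3.5ⁿ ≥ 189867/7.
3.5⁸ = 5764801/256 falls short of 189867/7 but 3.5⁹ = 40353607/512 reaches it, so n = 9.

9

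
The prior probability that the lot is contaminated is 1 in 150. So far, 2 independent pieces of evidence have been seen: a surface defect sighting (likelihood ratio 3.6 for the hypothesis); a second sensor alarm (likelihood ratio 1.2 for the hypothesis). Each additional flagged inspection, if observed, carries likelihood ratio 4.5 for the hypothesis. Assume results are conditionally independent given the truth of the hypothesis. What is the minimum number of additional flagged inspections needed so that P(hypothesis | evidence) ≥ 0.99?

6

Prior odds = (1/150)/(149/150) = 1/149.
Combined Bayes factor of the evidence already in hand = 3.6 × 1.2 = 4.32.
Odds after that evidence = (1/149) × 4.32 = 108/3725.
Target odds = 0.99/0.01 = 99.
Need 4.5ⁿ ≥ 99 ÷ (108/3725) = 40975/12.
4.5⁵ = 1845.28125 falls short of 40975/12 but 4.5⁶ = 8303.765625 reaches it, so n = 6.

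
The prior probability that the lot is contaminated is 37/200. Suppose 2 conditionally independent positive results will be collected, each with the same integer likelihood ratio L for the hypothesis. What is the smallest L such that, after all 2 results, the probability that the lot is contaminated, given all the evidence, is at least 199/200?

Prior odds = 0.185/0.815 = 37/163.
Target odds = 0.995/0.005 = 199.
Need L² ≥ 199 ÷ (37/163) = 32437/37.
29² = 841 < 32437/37 ≤ 900 = 30², so L = 30.

30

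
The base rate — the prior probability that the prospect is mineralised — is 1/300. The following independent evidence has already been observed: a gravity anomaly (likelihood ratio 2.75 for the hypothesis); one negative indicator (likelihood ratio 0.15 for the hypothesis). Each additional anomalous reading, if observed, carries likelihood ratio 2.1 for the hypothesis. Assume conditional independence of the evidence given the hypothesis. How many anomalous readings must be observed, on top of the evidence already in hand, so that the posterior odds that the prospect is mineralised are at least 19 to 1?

Prior odds = (1/300)/(299/300) = 1/299.
Combined Bayes factor of the evidence already in hand = 2.75 × 0.15 = 0.4125.
Odds after that evidence = (1/299) × 0.4125 = 33/23920.
Target odds = 19.
Need 2.1ⁿ ≥ 19 ÷ (33/23920) = 454480/33.
2.1¹² ≈7355.83 falls short of 454480/33 but 2.1¹³ ≈15447.2 reaches it, so n = 13.

13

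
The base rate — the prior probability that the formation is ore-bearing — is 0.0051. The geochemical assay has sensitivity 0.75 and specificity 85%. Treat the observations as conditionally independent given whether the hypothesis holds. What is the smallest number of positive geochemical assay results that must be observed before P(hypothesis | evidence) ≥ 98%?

Prior odds: 0.0051 ÷ 0.9949 = 51/9949.
False-positive rate = 1 − 0.85 = 0.15; likelihood ratio of a positive = 0.75/0.15 = 5.
Target posterior odds = 0.98/0.02 = 49.
Need (51/9949) × 5ⁿ ≥ 49, i.e. 5ⁿ ≥ 487501/51.
5⁵ = 3125 falls short of 487501/51 but 5⁶ = 15625 reaches it, so n = 6.

6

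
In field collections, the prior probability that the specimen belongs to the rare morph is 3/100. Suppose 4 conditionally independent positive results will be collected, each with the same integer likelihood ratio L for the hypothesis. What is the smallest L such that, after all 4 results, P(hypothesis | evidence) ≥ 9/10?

5

Prior odds = 0.03/0.97 = 3/97.
Target odds = 0.9/0.1 = 9.
Need L⁴ ≥ 9 ÷ (3/97) = 291.
4⁴ = 256 < 291 ≤ 625 = 5⁴, so L = 5.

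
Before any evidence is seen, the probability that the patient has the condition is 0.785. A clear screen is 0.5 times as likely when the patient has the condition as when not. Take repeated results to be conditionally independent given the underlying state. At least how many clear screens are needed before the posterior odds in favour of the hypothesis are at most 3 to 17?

Prior odds: 0.785 ÷ 0.215 = 157/43.
Likelihood ratio per clear screen = 0.5.
Target odds = 3/17.
Require 0.5ⁿ ≤ 3/17 ÷ (157/43) = 129/2669.
0.5⁴ = 0.0625 is still above 129/2669 but 0.5⁵ = 0.03125 is at or below it, so n = 5.

5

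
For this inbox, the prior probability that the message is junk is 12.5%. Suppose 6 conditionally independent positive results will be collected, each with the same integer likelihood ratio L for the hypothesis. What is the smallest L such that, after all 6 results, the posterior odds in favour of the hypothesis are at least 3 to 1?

2

Prior odds = 0.125/0.875 = 1/7.
Target odds = 3.
Need L⁶ ≥ 3 ÷ (1/7) = 21.
1⁶ = 1 < 21 ≤ 64 = 2⁶, so L = 2.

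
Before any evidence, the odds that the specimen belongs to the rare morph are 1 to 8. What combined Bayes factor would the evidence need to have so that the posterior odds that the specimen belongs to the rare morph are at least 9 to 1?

Prior odds = 0.125.
Target odds = 9.
Required Bayes factor = 9 ÷ 0.125 = 72.

72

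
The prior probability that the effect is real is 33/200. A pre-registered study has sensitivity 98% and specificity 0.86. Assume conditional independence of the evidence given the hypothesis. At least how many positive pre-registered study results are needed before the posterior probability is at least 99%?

Prior odds: 0.165 ÷ 0.835 = 33/167.
False-positive rate = 1 − 0.86 = 0.14; likelihood ratio of a positive = 0.98/0.14 = 7.
Target posterior odds = 0.99/0.01 = 99.
Require 7ⁿ ≥ 99 ÷ (33/167) = 501.
7³ = 343 falls short of 501 but 7⁴ = 2401 reaches it, so n = 4.

4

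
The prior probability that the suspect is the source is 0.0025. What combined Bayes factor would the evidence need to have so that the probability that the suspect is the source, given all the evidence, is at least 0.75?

Prior odds = 0.0025/0.9975 = 1/399.
Target odds = 0.75/0.25 = 3.
Required Bayes factor = 3 ÷ (1/399) = 1197.

1197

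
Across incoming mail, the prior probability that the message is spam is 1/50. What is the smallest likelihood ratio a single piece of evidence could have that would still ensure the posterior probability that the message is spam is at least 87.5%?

Prior odds = 0.02/0.98 = 1/49.
Target odds = 0.875/0.125 = 7.
Required Bayes factor = 7 ÷ (1/49) = 343.

343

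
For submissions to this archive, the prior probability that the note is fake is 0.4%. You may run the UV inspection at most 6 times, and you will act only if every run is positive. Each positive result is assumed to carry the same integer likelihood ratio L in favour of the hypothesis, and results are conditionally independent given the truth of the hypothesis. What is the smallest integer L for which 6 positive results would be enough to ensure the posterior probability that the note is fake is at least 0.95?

5

Prior odds = 0.004/0.996 = 1/249.
Target odds = 0.95/0.05 = 19.
Need L⁶ ≥ 19 ÷ (1/249) = 4731.
4⁶ = 4096 < 4731 ≤ 15625 = 5⁶, so L = 5.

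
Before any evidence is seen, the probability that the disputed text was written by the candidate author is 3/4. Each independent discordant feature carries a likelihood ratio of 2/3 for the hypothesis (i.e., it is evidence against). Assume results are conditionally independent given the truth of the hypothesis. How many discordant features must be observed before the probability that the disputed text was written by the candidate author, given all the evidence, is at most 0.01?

15

Prior odds = 0.75/0.25 = 3.
Likelihood ratio per discordant feature = 2/3.
Target odds: 0.01 ÷ 0.99 = 1/99.
Need 3 × (2/3)ⁿ ≤ 1/99, i.e. (2/3)ⁿ ≤ 1/297.
(2/3)¹⁴ = 16384/4782969 is still above 1/297 but (2/3)¹⁵ = 32768/14348907 is at or below it, so n = 15.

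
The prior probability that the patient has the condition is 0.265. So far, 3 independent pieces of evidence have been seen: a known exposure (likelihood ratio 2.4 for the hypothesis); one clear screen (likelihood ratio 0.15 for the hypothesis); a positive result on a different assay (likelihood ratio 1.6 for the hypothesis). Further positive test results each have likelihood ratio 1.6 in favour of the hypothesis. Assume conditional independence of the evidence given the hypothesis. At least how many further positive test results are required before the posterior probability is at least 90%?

Prior odds = 0.265/0.735 = 53/147.
Combined Bayes factor of the evidence already in hand = 2.4 × 0.15 × 1.6 = 0.576.
Odds after that evidence = (53/147) × 0.576 = 1272/6125.
Target odds = 0.9/0.1 = 9.
Need 1.6ⁿ ≥ 9 ÷ (1272/6125) = 18375/424.
1.6⁸ = 16777216/390625 falls short of 18375/424 but 1.6⁹ = 134217728/1953125 reaches it, so n = 9.

9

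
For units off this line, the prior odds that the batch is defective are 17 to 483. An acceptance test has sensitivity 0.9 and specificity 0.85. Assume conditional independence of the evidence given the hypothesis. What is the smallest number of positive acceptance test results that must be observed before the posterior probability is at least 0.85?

Prior odds = 17/483.
False-positive rate = 1 − 0.85 = 0.15; likelihood ratio of a positive = 0.9/0.15 = 6.
Target odds: 0.85 ÷ 0.15 = 17/3.
Require 6ⁿ ≥ 17/3 ÷ (17/483) = 161.
6² = 36 falls short of 161 but 6³ = 216 reaches it, so n = 3.

3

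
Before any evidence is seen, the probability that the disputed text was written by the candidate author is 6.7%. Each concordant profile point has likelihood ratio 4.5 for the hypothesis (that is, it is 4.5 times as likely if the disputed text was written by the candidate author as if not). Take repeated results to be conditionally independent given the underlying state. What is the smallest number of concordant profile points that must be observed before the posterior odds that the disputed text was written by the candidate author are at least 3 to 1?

Prior odds: 0.067 ÷ 0.933 = 67/933.
Likelihood ratio per concordant profile point = 4.5.
Target odds = 3.
Need (67/933) × 4.5ⁿ ≥ 3, i.e. 4.5ⁿ ≥ 2799/67.
4.5² = 20.25 falls short of 2799/67 but 4.5³ = 91.125 reaches it, so n = 3.

3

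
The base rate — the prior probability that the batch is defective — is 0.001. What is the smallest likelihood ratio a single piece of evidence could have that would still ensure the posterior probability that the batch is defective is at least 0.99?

98901

Prior odds = 0.001/0.999 = 1/999.
Target odds = 0.99/0.01 = 99.
Required Bayes factor = 99 ÷ (1/999) = 98901.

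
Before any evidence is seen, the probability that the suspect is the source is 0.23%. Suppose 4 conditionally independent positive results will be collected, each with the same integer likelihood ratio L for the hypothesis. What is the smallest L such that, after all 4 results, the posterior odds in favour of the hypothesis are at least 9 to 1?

Prior odds = 0.0023/0.9977 = 23/9977.
Target odds = 9.
Need L⁴ ≥ 9 ÷ (23/9977) = 89793/23.
7⁴ = 2401 < 89793/23 ≤ 4096 = 8⁴, so L = 8.

8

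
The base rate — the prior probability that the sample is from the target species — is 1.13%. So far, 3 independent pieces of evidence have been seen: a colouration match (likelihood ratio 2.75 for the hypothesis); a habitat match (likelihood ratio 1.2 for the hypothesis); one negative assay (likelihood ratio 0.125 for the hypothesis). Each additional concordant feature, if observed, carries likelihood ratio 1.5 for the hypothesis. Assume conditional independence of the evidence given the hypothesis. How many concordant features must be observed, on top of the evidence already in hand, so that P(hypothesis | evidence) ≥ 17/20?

18

Prior odds = 0.0113/0.9887 = 113/9887.
Combined Bayes factor of the evidence already in hand = 2.75 × 1.2 × 0.125 = 0.4125.
Odds after that evidence = (113/9887) × 0.4125 = 3729/790960.
Target odds = 0.85/0.15 = 17/3.
Need 1.5ⁿ ≥ 17/3 ÷ (3729/790960) = 13446320/11187.
1.5¹⁷ = 129140163/131072 falls short of 13446320/11187 but 1.5¹⁸ = 387420489/262144 reaches it, so n = 18.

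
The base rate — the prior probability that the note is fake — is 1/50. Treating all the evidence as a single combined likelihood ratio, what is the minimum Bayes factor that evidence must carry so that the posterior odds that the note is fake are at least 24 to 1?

Prior odds = 0.02/0.98 = 1/49.
Target odds = 24.
Required Bayes factor = 24 ÷ (1/49) = 1176.

1176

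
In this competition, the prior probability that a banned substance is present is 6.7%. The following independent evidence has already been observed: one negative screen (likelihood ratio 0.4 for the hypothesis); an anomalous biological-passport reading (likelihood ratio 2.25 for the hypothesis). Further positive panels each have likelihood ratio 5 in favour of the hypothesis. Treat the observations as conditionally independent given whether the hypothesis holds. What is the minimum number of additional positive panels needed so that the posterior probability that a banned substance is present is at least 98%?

Prior odds = 0.067/0.933 = 67/933.
Combined Bayes factor of the evidence already in hand = 0.4 × 2.25 = 0.9.
Odds after that evidence = (67/933) × 0.9 = 201/3110.
Target odds = 0.98/0.02 = 49.
Need 5ⁿ ≥ 49 ÷ (201/3110) = 152390/201.
5⁴ = 625 falls short of 152390/201 but 5⁵ = 3125 reaches it, so n = 5.

5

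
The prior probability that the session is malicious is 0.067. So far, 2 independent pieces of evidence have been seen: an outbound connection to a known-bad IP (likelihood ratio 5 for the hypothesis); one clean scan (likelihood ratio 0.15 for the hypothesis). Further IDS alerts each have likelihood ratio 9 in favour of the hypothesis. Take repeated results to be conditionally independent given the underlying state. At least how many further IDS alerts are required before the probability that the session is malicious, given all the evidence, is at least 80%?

Prior odds = 0.067/0.933 = 67/933.
Combined Bayes factor of the evidence already in hand = 5 × 0.15 = 0.75.
Odds after that evidence = (67/933) × 0.75 = 67/1244.
Target odds = 0.8/0.2 = 4.
Need 9ⁿ ≥ 4 ÷ (67/1244) = 4976/67.
9¹ = 9 falls short of 4976/67 but 9² = 81 reaches it, so n = 2.

2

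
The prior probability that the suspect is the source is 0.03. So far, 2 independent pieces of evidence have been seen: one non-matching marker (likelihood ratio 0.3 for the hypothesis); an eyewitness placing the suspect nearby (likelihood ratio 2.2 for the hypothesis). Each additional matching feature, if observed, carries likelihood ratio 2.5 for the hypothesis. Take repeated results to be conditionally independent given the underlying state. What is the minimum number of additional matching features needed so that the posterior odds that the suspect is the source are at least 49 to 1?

9

Prior odds = 0.03/0.97 = 3/97.
Combined Bayes factor of the evidence already in hand = 0.3 × 2.2 = 0.66.
Odds after that evidence = (3/97) × 0.66 = 99/4850.
Target odds = 49.
Need 2.5ⁿ ≥ 49 ÷ (99/4850) = 237650/99.
2.5⁸ = 390625/256 falls short of 237650/99 but 2.5⁹ = 1953125/512 reaches it, so n = 9.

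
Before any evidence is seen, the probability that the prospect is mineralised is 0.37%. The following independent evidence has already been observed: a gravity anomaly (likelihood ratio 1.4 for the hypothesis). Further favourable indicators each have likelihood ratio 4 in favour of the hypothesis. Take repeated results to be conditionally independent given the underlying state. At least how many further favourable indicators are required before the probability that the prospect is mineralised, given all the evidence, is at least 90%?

6

Prior odds = 0.0037/0.9963 = 37/9963.
Bayes factor of the evidence already in hand = 1.4.
Odds after that evidence = (37/9963) × 1.4 = 259/49815.
Target odds = 0.9/0.1 = 9.
Need 4ⁿ ≥ 9 ÷ (259/49815) = 448335/259.
4⁵ = 1024 falls short of 448335/259 but 4⁶ = 4096 reaches it, so n = 6.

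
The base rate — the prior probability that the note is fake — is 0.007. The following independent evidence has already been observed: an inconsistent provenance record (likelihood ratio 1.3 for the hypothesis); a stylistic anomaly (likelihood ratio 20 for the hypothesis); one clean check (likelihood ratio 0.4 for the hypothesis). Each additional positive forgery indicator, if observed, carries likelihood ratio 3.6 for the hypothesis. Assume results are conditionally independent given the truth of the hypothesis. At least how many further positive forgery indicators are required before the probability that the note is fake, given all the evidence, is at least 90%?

4

Prior odds = 0.007/0.993 = 7/993.
Combined Bayes factor of the evidence already in hand = 1.3 × 20 × 0.4 = 10.4.
Odds after that evidence = (7/993) × 10.4 = 364/4965.
Target odds = 0.9/0.1 = 9.
Need 3.6ⁿ ≥ 9 ÷ (364/4965) = 44685/364.
3.6³ = 46.656 falls short of 44685/364 but 3.6⁴ = 167.9616 reaches it, so n = 4.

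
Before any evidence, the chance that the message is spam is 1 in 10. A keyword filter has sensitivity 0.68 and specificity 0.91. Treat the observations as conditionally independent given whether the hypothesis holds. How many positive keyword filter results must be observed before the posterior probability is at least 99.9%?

Prior odds = 0.1/0.9 = 1/9.
False-positive rate = 1 − 0.91 = 0.09; likelihood ratio of a positive = 0.68/0.09 = 68/9.
Target odds: 0.999 ÷ 0.001 = 999.
Need (1/9) × (68/9)ⁿ ≥ 999, i.e. (68/9)ⁿ ≥ 8991.
(68/9)⁴ = 21381376/6561 falls short of 8991 but (68/9)⁵ ≈24622.5 reaches it, so n = 5.

5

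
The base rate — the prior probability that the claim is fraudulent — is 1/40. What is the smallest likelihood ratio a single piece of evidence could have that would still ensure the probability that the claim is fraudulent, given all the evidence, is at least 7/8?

273

Prior odds = 0.025/0.975 = 1/39.
Target odds = 0.875/0.125 = 7.
Required Bayes factor = 7 ÷ (1/39) = 273.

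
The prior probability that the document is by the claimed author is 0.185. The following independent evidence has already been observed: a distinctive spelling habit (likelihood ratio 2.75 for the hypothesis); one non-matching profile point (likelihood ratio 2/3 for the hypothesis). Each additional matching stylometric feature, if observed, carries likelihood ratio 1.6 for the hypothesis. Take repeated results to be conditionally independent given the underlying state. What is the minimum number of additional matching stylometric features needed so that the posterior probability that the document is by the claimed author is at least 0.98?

11

Prior odds = 0.185/0.815 = 37/163.
Combined Bayes factor of the evidence already in hand = 2.75 × (2/3) = 11/6.
Odds after that evidence = (37/163) × 11/6 = 407/978.
Target odds = 0.98/0.02 = 49.
Need 1.6ⁿ ≥ 49 ÷ (407/978) = 47922/407.
1.6¹⁰ ≈109.951 falls short of 47922/407 but 1.6¹¹ ≈175.922 reaches it, so n = 11.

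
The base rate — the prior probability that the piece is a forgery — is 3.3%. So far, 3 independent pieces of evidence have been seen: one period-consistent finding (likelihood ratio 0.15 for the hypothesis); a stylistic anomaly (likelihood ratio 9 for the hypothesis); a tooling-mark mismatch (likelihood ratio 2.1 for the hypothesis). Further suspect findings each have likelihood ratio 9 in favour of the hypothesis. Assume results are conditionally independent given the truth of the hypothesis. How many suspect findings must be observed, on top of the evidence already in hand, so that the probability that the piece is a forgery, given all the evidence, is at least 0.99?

Prior odds = 0.033/0.967 = 33/967.
Combined Bayes factor of the evidence already in hand = 0.15 × 9 × 2.1 = 2.835.
Odds after that evidence = (33/967) × 2.835 = 18711/193400.
Target odds = 0.99/0.01 = 99.
Need 9ⁿ ≥ 99 ÷ (18711/193400) = 193400/189.
9³ = 729 falls short of 193400/189 but 9⁴ = 6561 reaches it, so n = 4.

4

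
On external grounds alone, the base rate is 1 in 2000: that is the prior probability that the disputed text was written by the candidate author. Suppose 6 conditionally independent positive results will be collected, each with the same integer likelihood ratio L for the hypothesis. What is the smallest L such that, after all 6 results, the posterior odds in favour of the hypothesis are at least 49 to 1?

Prior odds = 0.0005/0.9995 = 1/1999.
Target odds = 49.
Need L⁶ ≥ 49 ÷ (1/1999) = 97951.
6⁶ = 46656 < 97951 ≤ 117649 = 7⁶, so L = 7.

7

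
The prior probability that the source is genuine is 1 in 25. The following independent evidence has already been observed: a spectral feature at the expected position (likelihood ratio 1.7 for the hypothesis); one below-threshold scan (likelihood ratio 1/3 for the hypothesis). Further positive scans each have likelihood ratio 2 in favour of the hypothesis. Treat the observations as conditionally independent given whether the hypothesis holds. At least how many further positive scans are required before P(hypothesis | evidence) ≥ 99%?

13

Prior odds = 0.04/0.96 = 1/24.
Combined Bayes factor of the evidence already in hand = 1.7 × (1/3) = 17/30.
Odds after that evidence = (1/24) × 17/30 = 17/720.
Target odds = 0.99/0.01 = 99.
Need 2ⁿ ≥ 99 ÷ (17/720) = 71280/17.
2¹² = 4096 falls short of 71280/17 but 2¹³ = 8192 reaches it, so n = 13.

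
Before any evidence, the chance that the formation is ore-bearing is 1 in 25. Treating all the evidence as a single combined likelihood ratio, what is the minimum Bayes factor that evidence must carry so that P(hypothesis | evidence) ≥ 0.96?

Prior odds = 0.04/0.96 = 1/24.
Target odds = 0.96/0.04 = 24.
Required Bayes factor = 24 ÷ (1/24) = 576.

576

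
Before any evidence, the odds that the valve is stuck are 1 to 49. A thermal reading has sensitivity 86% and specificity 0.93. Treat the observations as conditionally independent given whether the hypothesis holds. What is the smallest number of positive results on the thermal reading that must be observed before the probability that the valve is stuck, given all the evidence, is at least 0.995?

Prior odds = 1/49.
False-positive rate = 1 − 0.93 = 0.07; likelihood ratio of a positive = 0.86/0.07 = 86/7.
Target odds: 0.995 ÷ 0.005 = 199.
Need (1/49) × (86/7)ⁿ ≥ 199, i.e. (86/7)ⁿ ≥ 9751.
(86/7)³ = 636056/343 falls short of 9751 but (86/7)⁴ = 54700816/2401 reaches it, so n = 4.

4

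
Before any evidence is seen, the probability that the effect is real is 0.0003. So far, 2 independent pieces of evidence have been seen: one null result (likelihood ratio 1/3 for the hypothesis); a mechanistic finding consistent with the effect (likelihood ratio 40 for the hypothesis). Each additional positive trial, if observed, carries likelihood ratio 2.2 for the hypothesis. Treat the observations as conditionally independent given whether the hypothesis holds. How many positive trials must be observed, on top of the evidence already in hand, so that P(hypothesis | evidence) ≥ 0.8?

9

Prior odds = 0.0003/0.9997 = 3/9997.
Combined Bayes factor of the evidence already in hand = (1/3) × 40 = 40/3.
Odds after that evidence = (3/9997) × 40/3 = 40/9997.
Target odds = 0.8/0.2 = 4.
Need 2.2ⁿ ≥ 4 ÷ (40/9997) = 999.7.
2.2⁸ = 214358881/390625 falls short of 999.7 but 2.2⁹ ≈1207.27 reaches it, so n = 9.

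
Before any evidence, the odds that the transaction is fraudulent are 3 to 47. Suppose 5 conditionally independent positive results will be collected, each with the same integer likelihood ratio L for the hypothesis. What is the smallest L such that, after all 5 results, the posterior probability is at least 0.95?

Prior odds = 3/47.
Target odds = 0.95/0.05 = 19.
Need L⁵ ≥ 19 ÷ (3/47) = 893/3.
3⁵ = 243 < 893/3 ≤ 1024 = 4⁵, so L = 4.

4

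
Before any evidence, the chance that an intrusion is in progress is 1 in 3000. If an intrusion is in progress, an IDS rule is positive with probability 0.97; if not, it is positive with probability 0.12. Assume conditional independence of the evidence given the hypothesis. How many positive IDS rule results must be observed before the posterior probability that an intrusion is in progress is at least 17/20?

5

Prior odds: (1/3000) ÷ (2999/3000) = 1/2999.
Likelihood ratio of a positive = 0.97/0.12 = 97/12.
Target posterior odds = 0.85/0.15 = 17/3.
Need (1/2999) × (97/12)ⁿ ≥ 17/3, i.e. (97/12)ⁿ ≥ 50983/3.
(97/12)⁴ = 88529281/20736 falls short of 50983/3 but (97/12)⁵ ≈34510.6 reaches it, so n = 5.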